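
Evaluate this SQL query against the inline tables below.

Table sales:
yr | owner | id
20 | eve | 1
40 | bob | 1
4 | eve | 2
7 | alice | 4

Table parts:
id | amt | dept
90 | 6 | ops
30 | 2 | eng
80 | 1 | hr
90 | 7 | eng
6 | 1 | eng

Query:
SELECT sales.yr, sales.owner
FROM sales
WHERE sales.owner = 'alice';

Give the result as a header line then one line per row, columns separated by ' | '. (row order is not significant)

== RESULT ==
sales.yr | sales.owner
7 | alice

Derivation:
After WHERE (1 rows):
sales.yr | sales.owner | sales.id
7 | alice | 4
After SELECT (1 rows):
sales.yr | sales.owner
7 | alice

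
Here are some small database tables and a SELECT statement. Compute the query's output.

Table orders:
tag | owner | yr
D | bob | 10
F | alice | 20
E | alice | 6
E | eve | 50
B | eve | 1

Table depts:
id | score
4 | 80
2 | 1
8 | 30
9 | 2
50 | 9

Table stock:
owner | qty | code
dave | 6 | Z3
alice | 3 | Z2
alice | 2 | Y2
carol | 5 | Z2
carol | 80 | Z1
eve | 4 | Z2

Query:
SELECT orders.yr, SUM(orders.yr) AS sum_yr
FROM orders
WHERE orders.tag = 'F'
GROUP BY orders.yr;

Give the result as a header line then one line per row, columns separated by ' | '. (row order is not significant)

== RESULT ==
orders.yr | sum_yr
20 | 20

Derivation:
After WHERE (1 rows):
orders.tag | orders.owner | orders.yr
F | alice | 20
After GROUP BY (1 rows):
orders.yr | sum_yr
20 | 20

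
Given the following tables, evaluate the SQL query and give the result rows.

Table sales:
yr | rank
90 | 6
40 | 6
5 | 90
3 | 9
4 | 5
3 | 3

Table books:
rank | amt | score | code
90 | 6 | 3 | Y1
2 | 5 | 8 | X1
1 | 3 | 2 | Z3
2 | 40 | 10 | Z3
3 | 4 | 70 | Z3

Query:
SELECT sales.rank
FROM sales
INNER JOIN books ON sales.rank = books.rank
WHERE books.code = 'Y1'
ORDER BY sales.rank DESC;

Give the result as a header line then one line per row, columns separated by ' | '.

== RESULT ==
sales.rank
90

Derivation:
After JOIN books (2 rows):
sales.yr | sales.rank | books.rank | books.amt | books.score | books.code
5 | 90 | 90 | 6 | 3 | Y1
3 | 3 | 3 | 4 | 70 | Z3
After WHERE (1 rows):
sales.yr | sales.rank | books.rank | books.amt | books.score | books.code
5 | 90 | 90 | 6 | 3 | Y1
After SELECT (1 rows):
sales.rank
90
After ORDER BY (1 rows):
sales.rank
90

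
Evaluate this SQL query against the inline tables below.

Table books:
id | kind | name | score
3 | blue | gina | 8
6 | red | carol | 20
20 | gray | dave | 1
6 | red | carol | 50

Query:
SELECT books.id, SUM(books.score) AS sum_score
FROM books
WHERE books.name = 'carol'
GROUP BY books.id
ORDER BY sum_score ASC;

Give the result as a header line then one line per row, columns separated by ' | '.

After WHERE (2 rows):
books.id | books.kind | books.name | books.score
6 | red | carol | 20
6 | red | carol | 50
After GROUP BY (1 rows):
books.id | sum_score
6 | 70
After ORDER BY (1 rows):
books.id | sum_score
6 | 70

== RESULT ==
books.id | sum_score
6 | 70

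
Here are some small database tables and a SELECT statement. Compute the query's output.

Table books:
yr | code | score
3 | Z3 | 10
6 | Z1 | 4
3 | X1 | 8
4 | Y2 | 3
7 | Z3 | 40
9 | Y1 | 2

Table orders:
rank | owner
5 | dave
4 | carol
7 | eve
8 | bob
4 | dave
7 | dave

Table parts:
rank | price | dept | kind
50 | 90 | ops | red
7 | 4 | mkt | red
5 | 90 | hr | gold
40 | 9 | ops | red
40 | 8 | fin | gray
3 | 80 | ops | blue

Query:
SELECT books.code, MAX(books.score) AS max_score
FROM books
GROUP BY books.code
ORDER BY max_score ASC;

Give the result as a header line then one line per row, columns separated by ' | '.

After GROUP BY (5 rows):
books.code | max_score
Z3 | 40
Z1 | 4
X1 | 8
Y2 | 3
Y1 | 2
After ORDER BY (5 rows):
books.code | max_score
Y1 | 2
Y2 | 3
Z1 | 4
X1 | 8
Z3 | 40

== RESULT ==
books.code | max_score
Y1 | 2
Y2 | 3
Z1 | 4
X1 | 8
Z3 | 40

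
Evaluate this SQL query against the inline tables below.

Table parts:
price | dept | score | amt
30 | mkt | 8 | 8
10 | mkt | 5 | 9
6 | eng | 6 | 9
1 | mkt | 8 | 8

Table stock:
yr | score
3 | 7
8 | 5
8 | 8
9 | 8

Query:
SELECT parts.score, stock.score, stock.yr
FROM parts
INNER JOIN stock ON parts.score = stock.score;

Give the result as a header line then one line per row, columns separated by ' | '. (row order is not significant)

== RESULT ==
parts.score | stock.score | stock.yr
8 | 8 | 8
8 | 8 | 9
5 | 5 | 8
8 | 8 | 8
8 | 8 | 9

Derivation:
After JOIN stock (5 rows):
parts.price | parts.dept | parts.score | parts.amt | stock.yr | stock.score
30 | mkt | 8 | 8 | 8 | 8
30 | mkt | 8 | 8 | 9 | 8
10 | mkt | 5 | 9 | 8 | 5
1 | mkt | 8 | 8 | 8 | 8
1 | mkt | 8 | 8 | 9 | 8
After SELECT (5 rows):
parts.score | stock.score | stock.yr
8 | 8 | 8
8 | 8 | 9
5 | 5 | 8
8 | 8 | 8
8 | 8 | 9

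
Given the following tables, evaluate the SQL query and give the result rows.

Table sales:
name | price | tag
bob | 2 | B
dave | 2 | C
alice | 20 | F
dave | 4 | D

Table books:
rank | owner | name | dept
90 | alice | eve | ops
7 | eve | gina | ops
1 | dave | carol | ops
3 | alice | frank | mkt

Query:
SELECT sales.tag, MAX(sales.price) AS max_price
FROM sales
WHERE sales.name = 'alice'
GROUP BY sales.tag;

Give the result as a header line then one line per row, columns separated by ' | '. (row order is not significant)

== RESULT ==
sales.tag | max_price
F | 20

Derivation:
After WHERE (1 rows):
sales.name | sales.price | sales.tag
alice | 20 | F
After GROUP BY (1 rows):
sales.tag | max_price
F | 20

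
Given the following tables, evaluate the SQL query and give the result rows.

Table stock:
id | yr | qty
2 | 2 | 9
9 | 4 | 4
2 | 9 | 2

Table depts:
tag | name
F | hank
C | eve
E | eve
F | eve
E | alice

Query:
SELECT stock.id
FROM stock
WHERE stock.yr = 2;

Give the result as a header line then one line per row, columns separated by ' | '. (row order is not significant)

== RESULT ==
stock.id
2

Derivation:
After WHERE (1 rows):
stock.id | stock.yr | stock.qty
2 | 2 | 9
After SELECT (1 rows):
stock.id
2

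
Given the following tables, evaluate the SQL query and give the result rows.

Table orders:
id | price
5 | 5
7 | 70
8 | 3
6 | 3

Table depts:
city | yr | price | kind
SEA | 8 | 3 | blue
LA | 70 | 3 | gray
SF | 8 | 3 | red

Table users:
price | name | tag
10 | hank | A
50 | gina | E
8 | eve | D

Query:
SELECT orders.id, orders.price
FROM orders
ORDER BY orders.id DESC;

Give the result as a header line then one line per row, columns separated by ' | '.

After SELECT (4 rows):
orders.id | orders.price
5 | 5
7 | 70
8 | 3
6 | 3
After ORDER BY (4 rows):
orders.id | orders.price
8 | 3
7 | 70
6 | 3
5 | 5

== RESULT ==
orders.id | orders.price
8 | 3
7 | 70
6 | 3
5 | 5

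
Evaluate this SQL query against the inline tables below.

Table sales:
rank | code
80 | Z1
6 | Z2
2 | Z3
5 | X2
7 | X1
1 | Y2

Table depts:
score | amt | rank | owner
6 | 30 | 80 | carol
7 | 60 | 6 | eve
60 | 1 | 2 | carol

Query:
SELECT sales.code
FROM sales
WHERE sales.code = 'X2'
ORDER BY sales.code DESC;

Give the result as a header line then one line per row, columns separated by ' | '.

After WHERE (1 rows):
sales.rank | sales.code
5 | X2
After SELECT (1 rows):
sales.code
X2
After ORDER BY (1 rows):
sales.code
X2

== RESULT ==
sales.code
X2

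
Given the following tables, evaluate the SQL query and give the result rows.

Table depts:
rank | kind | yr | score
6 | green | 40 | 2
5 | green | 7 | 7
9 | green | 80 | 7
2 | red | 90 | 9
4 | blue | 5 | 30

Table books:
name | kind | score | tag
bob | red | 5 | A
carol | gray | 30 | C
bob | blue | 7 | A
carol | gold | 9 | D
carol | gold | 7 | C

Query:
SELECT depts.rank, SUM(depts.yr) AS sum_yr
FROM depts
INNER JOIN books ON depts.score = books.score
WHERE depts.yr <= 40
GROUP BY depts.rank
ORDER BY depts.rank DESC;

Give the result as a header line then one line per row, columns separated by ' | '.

== RESULT ==
depts.rank | sum_yr
5 | 14
4 | 5

Derivation:
After JOIN books (6 rows):
depts.rank | depts.kind | depts.yr | depts.score | books.name | books.kind | books.score | books.tag
5 | green | 7 | 7 | bob | blue | 7 | A
5 | green | 7 | 7 | carol | gold | 7 | C
9 | green | 80 | 7 | bob | blue | 7 | A
9 | green | 80 | 7 | carol | gold | 7 | C
2 | red | 90 | 9 | carol | gold | 9 | D
4 | blue | 5 | 30 | carol | gray | 30 | C
After WHERE (3 rows):
depts.rank | depts.kind | depts.yr | depts.score | books.name | books.kind | books.score | books.tag
5 | green | 7 | 7 | bob | blue | 7 | A
5 | green | 7 | 7 | carol | gold | 7 | C
4 | blue | 5 | 30 | carol | gray | 30 | C
After GROUP BY (2 rows):
depts.rank | sum_yr
5 | 14
4 | 5
After ORDER BY (2 rows):
depts.rank | sum_yr
5 | 14
4 | 5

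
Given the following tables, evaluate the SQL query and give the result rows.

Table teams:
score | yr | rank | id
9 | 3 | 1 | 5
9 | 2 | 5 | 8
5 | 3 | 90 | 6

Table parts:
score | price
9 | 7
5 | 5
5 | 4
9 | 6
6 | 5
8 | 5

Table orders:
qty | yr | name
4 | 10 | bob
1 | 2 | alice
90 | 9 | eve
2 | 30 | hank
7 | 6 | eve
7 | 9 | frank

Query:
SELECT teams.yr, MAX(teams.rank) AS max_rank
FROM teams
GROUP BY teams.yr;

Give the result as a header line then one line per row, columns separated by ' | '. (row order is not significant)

== RESULT ==
teams.yr | max_rank
3 | 90
2 | 5

Derivation:
After GROUP BY (2 rows):
teams.yr | max_rank
3 | 90
2 | 5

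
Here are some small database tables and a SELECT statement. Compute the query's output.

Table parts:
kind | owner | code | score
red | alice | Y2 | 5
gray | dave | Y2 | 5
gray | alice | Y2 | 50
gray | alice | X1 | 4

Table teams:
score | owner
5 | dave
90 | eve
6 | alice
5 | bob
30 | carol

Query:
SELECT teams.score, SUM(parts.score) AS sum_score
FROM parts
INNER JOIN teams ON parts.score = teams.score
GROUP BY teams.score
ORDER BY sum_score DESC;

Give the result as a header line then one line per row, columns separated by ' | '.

== RESULT ==
teams.score | sum_score
5 | 20

Derivation:
After JOIN teams (4 rows):
parts.kind | parts.owner | parts.code | parts.score | teams.score | teams.owner
red | alice | Y2 | 5 | 5 | dave
red | alice | Y2 | 5 | 5 | bob
gray | dave | Y2 | 5 | 5 | dave
gray | dave | Y2 | 5 | 5 | bob
After GROUP BY (1 rows):
teams.score | sum_score
5 | 20
After ORDER BY (1 rows):
teams.score | sum_score
5 | 20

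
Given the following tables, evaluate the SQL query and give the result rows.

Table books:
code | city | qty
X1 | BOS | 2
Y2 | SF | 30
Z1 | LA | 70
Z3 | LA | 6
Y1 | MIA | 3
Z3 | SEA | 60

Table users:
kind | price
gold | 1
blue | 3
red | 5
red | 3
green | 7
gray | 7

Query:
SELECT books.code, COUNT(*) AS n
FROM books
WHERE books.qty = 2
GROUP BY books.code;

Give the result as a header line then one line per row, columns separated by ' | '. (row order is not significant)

== RESULT ==
books.code | n
X1 | 1

Derivation:
After WHERE (1 rows):
books.code | books.city | books.qty
X1 | BOS | 2
After GROUP BY (1 rows):
books.code | n
X1 | 1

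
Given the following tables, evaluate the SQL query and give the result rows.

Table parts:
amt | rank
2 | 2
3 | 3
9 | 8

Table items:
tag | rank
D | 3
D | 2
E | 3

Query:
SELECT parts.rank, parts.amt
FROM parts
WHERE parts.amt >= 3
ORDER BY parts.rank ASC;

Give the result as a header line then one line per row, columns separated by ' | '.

After WHERE (2 rows):
parts.amt | parts.rank
3 | 3
9 | 8
After SELECT (2 rows):
parts.rank | parts.amt
3 | 3
8 | 9
After ORDER BY (2 rows):
parts.rank | parts.amt
3 | 3
8 | 9

== RESULT ==
parts.rank | parts.amt
3 | 3
8 | 9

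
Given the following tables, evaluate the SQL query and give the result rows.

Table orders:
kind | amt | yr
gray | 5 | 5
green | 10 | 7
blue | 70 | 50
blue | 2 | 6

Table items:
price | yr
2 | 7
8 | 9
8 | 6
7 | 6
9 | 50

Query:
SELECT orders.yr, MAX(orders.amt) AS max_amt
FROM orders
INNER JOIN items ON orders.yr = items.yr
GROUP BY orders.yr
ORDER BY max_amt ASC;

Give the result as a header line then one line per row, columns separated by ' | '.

After JOIN items (4 rows):
orders.kind | orders.amt | orders.yr | items.price | items.yr
green | 10 | 7 | 2 | 7
blue | 70 | 50 | 9 | 50
blue | 2 | 6 | 8 | 6
blue | 2 | 6 | 7 | 6
After GROUP BY (3 rows):
orders.yr | max_amt
7 | 10
50 | 70
6 | 2
After ORDER BY (3 rows):
orders.yr | max_amt
6 | 2
7 | 10
50 | 70

== RESULT ==
orders.yr | max_amt
6 | 2
7 | 10
50 | 70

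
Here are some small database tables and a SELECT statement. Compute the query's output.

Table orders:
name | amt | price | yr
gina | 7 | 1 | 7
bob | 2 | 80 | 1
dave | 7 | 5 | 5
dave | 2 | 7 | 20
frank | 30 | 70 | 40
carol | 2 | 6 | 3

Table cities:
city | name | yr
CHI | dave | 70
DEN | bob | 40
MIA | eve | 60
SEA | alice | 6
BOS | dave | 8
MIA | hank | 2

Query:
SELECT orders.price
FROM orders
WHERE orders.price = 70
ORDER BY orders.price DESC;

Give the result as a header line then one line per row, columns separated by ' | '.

After WHERE (1 rows):
orders.name | orders.amt | orders.price | orders.yr
frank | 30 | 70 | 40
After SELECT (1 rows):
orders.price
70
After ORDER BY (1 rows):
orders.price
70

== RESULT ==
orders.price
70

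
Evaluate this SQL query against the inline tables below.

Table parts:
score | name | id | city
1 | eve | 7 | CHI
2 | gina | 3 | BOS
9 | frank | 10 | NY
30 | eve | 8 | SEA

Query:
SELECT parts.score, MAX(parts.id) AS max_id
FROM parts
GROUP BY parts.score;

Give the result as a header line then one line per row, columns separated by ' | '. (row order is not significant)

After GROUP BY (4 rows):
parts.score | max_id
1 | 7
2 | 3
9 | 10
30 | 8

== RESULT ==
parts.score | max_id
1 | 7
2 | 3
9 | 10
30 | 8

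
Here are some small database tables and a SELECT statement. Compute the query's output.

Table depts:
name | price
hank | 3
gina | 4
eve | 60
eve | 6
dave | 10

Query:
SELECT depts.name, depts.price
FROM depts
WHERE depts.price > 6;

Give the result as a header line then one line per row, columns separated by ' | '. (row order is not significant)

== RESULT ==
depts.name | depts.price
eve | 60
dave | 10

Derivation:
After WHERE (2 rows):
depts.name | depts.price
eve | 60
dave | 10
After SELECT (2 rows):
depts.name | depts.price
eve | 60
dave | 10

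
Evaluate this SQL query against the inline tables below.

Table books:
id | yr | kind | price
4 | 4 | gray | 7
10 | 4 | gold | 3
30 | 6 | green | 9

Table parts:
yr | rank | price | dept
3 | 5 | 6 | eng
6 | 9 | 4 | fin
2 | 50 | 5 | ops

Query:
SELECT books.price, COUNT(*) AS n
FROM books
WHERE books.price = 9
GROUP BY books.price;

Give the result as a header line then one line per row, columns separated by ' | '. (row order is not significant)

After WHERE (1 rows):
books.id | books.yr | books.kind | books.price
30 | 6 | green | 9
After GROUP BY (1 rows):
books.price | n
9 | 1

== RESULT ==
books.price | n
9 | 1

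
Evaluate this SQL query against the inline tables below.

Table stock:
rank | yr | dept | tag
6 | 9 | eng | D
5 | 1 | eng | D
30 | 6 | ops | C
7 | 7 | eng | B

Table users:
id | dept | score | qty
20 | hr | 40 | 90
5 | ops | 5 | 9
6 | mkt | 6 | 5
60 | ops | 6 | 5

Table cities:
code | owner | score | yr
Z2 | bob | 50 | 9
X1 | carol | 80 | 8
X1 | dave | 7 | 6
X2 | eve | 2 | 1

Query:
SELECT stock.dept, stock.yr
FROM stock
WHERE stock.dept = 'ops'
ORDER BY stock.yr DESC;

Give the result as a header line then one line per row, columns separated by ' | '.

== RESULT ==
stock.dept | stock.yr
ops | 6

Derivation:
After WHERE (1 rows):
stock.rank | stock.yr | stock.dept | stock.tag
30 | 6 | ops | C
After SELECT (1 rows):
stock.dept | stock.yr
ops | 6
After ORDER BY (1 rows):
stock.dept | stock.yr
ops | 6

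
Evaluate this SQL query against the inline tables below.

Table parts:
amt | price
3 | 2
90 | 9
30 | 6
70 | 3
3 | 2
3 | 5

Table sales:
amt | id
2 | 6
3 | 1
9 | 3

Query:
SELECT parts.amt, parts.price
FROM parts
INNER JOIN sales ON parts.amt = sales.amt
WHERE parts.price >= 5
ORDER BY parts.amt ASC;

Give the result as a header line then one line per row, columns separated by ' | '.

After JOIN sales (3 rows):
parts.amt | parts.price | sales.amt | sales.id
3 | 2 | 3 | 1
3 | 2 | 3 | 1
3 | 5 | 3 | 1
After WHERE (1 rows):
parts.amt | parts.price | sales.amt | sales.id
3 | 5 | 3 | 1
After SELECT (1 rows):
parts.amt | parts.price
3 | 5
After ORDER BY (1 rows):
parts.amt | parts.price
3 | 5

== RESULT ==
parts.amt | parts.price
3 | 5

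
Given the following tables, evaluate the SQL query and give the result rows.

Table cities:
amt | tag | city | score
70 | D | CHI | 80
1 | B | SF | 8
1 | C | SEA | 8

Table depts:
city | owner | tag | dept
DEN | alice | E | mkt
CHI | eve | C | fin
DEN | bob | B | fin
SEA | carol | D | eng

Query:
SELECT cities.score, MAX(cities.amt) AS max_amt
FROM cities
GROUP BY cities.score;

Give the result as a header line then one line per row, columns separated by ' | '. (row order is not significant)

== RESULT ==
cities.score | max_amt
80 | 70
8 | 1

Derivation:
After GROUP BY (2 rows):
cities.score | max_amt
80 | 70
8 | 1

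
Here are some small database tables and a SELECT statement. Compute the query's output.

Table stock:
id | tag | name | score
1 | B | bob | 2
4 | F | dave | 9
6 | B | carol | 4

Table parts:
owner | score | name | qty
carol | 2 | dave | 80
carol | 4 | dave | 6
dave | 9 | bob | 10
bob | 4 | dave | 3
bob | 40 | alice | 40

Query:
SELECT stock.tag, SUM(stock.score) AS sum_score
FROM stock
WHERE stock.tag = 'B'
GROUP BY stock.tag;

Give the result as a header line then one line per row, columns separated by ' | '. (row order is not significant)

After WHERE (2 rows):
stock.id | stock.tag | stock.name | stock.score
1 | B | bob | 2
6 | B | carol | 4
After GROUP BY (1 rows):
stock.tag | sum_score
B | 6

== RESULT ==
stock.tag | sum_score
B | 6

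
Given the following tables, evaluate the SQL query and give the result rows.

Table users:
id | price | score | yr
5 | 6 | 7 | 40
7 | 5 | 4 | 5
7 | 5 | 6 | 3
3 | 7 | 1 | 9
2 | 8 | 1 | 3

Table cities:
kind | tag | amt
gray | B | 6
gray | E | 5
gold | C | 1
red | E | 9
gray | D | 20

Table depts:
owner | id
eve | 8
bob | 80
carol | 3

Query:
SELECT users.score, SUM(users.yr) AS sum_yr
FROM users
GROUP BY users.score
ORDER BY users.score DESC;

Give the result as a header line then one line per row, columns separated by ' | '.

== RESULT ==
users.score | sum_yr
7 | 40
6 | 3
4 | 5
1 | 12

Derivation:
After GROUP BY (4 rows):
users.score | sum_yr
7 | 40
4 | 5
6 | 3
1 | 12
After ORDER BY (4 rows):
users.score | sum_yr
7 | 40
6 | 3
4 | 5
1 | 12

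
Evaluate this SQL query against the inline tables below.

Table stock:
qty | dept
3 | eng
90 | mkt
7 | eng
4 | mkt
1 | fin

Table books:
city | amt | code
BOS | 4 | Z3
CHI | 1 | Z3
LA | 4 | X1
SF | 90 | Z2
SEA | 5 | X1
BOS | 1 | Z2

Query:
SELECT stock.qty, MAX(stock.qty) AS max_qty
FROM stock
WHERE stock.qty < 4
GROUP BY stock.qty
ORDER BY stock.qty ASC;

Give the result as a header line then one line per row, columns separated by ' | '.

After WHERE (2 rows):
stock.qty | stock.dept
3 | eng
1 | fin
After GROUP BY (2 rows):
stock.qty | max_qty
3 | 3
1 | 1
After ORDER BY (2 rows):
stock.qty | max_qty
1 | 1
3 | 3

== RESULT ==
stock.qty | max_qty
1 | 1
3 | 3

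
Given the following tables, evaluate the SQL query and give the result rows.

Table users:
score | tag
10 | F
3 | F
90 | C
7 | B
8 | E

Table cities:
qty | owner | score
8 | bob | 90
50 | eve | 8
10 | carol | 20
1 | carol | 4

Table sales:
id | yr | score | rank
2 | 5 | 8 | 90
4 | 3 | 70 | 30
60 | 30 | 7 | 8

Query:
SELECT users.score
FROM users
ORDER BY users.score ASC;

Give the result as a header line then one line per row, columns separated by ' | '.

After SELECT (5 rows):
users.score
10
3
90
7
8
After ORDER BY (5 rows):
users.score
3
7
8
10
90

== RESULT ==
users.score
3
7
8
10
90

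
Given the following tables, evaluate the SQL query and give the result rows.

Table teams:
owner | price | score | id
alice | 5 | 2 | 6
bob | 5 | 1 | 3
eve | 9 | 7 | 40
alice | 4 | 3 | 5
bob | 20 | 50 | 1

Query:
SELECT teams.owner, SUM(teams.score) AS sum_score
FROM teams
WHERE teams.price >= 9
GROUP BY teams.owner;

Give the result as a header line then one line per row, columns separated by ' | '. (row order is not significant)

== RESULT ==
teams.owner | sum_score
eve | 7
bob | 50

Derivation:
After WHERE (2 rows):
teams.owner | teams.price | teams.score | teams.id
eve | 9 | 7 | 40
bob | 20 | 50 | 1
After GROUP BY (2 rows):
teams.owner | sum_score
eve | 7
bob | 50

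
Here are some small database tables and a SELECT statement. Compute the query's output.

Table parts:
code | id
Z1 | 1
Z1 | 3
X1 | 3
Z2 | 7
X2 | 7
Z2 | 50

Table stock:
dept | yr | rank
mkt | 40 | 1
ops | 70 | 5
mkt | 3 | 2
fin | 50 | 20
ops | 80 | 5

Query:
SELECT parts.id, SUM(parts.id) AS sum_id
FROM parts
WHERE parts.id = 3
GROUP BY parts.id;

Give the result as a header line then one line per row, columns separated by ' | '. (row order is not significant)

== RESULT ==
parts.id | sum_id
3 | 6

Derivation:
After WHERE (2 rows):
parts.code | parts.id
Z1 | 3
X1 | 3
After GROUP BY (1 rows):
parts.id | sum_id
3 | 6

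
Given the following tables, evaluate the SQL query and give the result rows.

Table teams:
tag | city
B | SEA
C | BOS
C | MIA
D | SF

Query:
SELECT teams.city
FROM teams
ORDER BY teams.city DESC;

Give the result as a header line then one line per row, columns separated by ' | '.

== RESULT ==
teams.city
SF
SEA
MIA
BOS

Derivation:
After SELECT (4 rows):
teams.city
SEA
BOS
MIA
SF
After ORDER BY (4 rows):
teams.city
SF
SEA
MIA
BOS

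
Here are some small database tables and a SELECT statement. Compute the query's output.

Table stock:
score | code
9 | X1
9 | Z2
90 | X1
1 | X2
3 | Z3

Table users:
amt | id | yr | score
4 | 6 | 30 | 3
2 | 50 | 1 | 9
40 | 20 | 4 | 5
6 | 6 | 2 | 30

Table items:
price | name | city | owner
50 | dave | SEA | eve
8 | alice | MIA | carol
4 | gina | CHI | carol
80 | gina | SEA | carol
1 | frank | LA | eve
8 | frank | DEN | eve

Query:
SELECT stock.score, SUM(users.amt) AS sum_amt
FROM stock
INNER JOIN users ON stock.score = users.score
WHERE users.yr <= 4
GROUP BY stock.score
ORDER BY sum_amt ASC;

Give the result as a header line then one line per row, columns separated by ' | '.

== RESULT ==
stock.score | sum_amt
9 | 4

Derivation:
After JOIN users (3 rows):
stock.score | stock.code | users.amt | users.id | users.yr | users.score
9 | X1 | 2 | 50 | 1 | 9
9 | Z2 | 2 | 50 | 1 | 9
3 | Z3 | 4 | 6 | 30 | 3
After WHERE (2 rows):
stock.score | stock.code | users.amt | users.id | users.yr | users.score
9 | X1 | 2 | 50 | 1 | 9
9 | Z2 | 2 | 50 | 1 | 9
After GROUP BY (1 rows):
stock.score | sum_amt
9 | 4
After ORDER BY (1 rows):
stock.score | sum_amt
9 | 4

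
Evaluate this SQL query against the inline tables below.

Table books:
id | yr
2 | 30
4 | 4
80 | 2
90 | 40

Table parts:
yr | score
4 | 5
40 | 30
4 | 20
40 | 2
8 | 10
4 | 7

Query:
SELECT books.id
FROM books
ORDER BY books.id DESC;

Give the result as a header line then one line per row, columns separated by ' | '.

After SELECT (4 rows):
books.id
2
4
80
90
After ORDER BY (4 rows):
books.id
90
80
4
2

== RESULT ==
books.id
90
80
4
2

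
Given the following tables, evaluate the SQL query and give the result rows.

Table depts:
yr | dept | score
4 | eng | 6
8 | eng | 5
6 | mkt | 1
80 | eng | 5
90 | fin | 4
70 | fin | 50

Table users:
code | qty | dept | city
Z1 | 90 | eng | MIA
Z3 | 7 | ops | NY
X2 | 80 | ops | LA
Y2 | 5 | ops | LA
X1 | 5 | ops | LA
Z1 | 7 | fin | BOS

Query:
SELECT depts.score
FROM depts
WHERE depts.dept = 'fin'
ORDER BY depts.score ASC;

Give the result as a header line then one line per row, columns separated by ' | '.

After WHERE (2 rows):
depts.yr | depts.dept | depts.score
90 | fin | 4
70 | fin | 50
After SELECT (2 rows):
depts.score
4
50
After ORDER BY (2 rows):
depts.score
4
50

== RESULT ==
depts.score
4
50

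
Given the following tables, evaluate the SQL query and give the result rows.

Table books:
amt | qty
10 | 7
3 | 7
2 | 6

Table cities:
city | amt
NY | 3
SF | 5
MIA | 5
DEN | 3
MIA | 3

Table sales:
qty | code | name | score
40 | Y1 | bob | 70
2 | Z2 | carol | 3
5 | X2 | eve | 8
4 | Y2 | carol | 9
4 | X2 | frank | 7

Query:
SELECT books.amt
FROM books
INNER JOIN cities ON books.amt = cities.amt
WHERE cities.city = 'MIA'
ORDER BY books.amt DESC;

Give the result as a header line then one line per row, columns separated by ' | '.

== RESULT ==
books.amt
3

Derivation:
After JOIN cities (3 rows):
books.amt | books.qty | cities.city | cities.amt
3 | 7 | NY | 3
3 | 7 | DEN | 3
3 | 7 | MIA | 3
After WHERE (1 rows):
books.amt | books.qty | cities.city | cities.amt
3 | 7 | MIA | 3
After SELECT (1 rows):
books.amt
3
After ORDER BY (1 rows):
books.amt
3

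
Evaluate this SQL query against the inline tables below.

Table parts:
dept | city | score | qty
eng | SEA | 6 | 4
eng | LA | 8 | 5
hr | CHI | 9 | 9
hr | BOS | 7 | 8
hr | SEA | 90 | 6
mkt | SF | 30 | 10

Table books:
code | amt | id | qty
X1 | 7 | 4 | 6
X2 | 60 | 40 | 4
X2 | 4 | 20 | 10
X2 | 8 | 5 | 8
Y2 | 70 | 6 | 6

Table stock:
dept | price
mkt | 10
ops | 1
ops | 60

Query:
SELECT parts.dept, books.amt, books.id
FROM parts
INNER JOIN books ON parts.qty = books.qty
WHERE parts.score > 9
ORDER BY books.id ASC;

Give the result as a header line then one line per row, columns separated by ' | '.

After JOIN books (5 rows):
parts.dept | parts.city | parts.score | parts.qty | books.code | books.amt | books.id | books.qty
eng | SEA | 6 | 4 | X2 | 60 | 40 | 4
hr | BOS | 7 | 8 | X2 | 8 | 5 | 8
hr | SEA | 90 | 6 | X1 | 7 | 4 | 6
hr | SEA | 90 | 6 | Y2 | 70 | 6 | 6
mkt | SF | 30 | 10 | X2 | 4 | 20 | 10
After WHERE (3 rows):
parts.dept | parts.city | parts.score | parts.qty | books.code | books.amt | books.id | books.qty
hr | SEA | 90 | 6 | X1 | 7 | 4 | 6
hr | SEA | 90 | 6 | Y2 | 70 | 6 | 6
mkt | SF | 30 | 10 | X2 | 4 | 20 | 10
After SELECT (3 rows):
parts.dept | books.amt | books.id
hr | 7 | 4
hr | 70 | 6
mkt | 4 | 20
After ORDER BY (3 rows):
parts.dept | books.amt | books.id
hr | 7 | 4
hr | 70 | 6
mkt | 4 | 20

== RESULT ==
parts.dept | books.amt | books.id
hr | 7 | 4
hr | 70 | 6
mkt | 4 | 20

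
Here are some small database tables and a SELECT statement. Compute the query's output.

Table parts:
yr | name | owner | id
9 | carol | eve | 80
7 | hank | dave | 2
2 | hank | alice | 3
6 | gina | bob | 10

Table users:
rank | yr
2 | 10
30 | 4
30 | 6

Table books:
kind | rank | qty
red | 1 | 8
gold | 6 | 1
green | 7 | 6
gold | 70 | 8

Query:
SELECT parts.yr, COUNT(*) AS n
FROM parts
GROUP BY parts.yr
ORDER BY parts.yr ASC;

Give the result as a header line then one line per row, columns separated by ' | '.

== RESULT ==
parts.yr | n
2 | 1
6 | 1
7 | 1
9 | 1

Derivation:
After GROUP BY (4 rows):
parts.yr | n
9 | 1
7 | 1
2 | 1
6 | 1
After ORDER BY (4 rows):
parts.yr | n
2 | 1
6 | 1
7 | 1
9 | 1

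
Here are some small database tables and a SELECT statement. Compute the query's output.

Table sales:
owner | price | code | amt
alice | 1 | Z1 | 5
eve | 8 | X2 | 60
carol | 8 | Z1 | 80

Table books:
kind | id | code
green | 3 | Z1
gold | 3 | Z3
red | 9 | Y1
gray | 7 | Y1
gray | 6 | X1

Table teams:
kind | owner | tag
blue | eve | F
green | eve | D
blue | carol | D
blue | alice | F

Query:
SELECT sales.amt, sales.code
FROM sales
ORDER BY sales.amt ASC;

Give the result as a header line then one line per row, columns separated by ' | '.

== RESULT ==
sales.amt | sales.code
5 | Z1
60 | X2
80 | Z1

Derivation:
After SELECT (3 rows):
sales.amt | sales.code
5 | Z1
60 | X2
80 | Z1
After ORDER BY (3 rows):
sales.amt | sales.code
5 | Z1
60 | X2
80 | Z1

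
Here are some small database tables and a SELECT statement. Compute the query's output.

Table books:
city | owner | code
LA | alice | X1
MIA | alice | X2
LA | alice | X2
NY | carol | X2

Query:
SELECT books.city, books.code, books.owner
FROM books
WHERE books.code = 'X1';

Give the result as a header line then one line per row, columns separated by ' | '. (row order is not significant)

After WHERE (1 rows):
books.city | books.owner | books.code
LA | alice | X1
After SELECT (1 rows):
books.city | books.code | books.owner
LA | X1 | alice

== RESULT ==
books.city | books.code | books.owner
LA | X1 | alice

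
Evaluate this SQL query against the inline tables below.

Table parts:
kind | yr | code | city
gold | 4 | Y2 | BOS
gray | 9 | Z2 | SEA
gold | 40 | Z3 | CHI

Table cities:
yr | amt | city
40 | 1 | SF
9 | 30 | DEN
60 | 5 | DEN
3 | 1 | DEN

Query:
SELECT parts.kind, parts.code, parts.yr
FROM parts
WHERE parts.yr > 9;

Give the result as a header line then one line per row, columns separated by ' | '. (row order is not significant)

== RESULT ==
parts.kind | parts.code | parts.yr
gold | Z3 | 40

Derivation:
After WHERE (1 rows):
parts.kind | parts.yr | parts.code | parts.city
gold | 40 | Z3 | CHI
After SELECT (1 rows):
parts.kind | parts.code | parts.yr
gold | Z3 | 40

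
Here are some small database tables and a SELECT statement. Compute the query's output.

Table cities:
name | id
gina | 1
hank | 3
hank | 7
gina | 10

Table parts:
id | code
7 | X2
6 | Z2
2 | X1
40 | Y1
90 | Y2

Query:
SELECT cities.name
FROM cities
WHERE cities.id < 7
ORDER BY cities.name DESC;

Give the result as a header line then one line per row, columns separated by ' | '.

== RESULT ==
cities.name
hank
gina

Derivation:
After WHERE (2 rows):
cities.name | cities.id
gina | 1
hank | 3
After SELECT (2 rows):
cities.name
gina
hank
After ORDER BY (2 rows):
cities.name
hank
gina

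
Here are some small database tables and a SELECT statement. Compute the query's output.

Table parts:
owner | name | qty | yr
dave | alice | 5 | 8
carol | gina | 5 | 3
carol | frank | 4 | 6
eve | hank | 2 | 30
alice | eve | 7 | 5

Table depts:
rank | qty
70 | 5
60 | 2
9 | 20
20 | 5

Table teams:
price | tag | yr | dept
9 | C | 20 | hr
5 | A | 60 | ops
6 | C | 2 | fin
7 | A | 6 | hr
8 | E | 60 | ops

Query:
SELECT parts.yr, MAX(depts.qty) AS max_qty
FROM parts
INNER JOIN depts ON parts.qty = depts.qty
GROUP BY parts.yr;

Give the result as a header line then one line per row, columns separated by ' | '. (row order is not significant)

== RESULT ==
parts.yr | max_qty
8 | 5
3 | 5
30 | 2

Derivation:
After JOIN depts (5 rows):
parts.owner | parts.name | parts.qty | parts.yr | depts.rank | depts.qty
dave | alice | 5 | 8 | 70 | 5
dave | alice | 5 | 8 | 20 | 5
carol | gina | 5 | 3 | 70 | 5
carol | gina | 5 | 3 | 20 | 5
eve | hank | 2 | 30 | 60 | 2
After GROUP BY (3 rows):
parts.yr | max_qty
8 | 5
3 | 5
30 | 2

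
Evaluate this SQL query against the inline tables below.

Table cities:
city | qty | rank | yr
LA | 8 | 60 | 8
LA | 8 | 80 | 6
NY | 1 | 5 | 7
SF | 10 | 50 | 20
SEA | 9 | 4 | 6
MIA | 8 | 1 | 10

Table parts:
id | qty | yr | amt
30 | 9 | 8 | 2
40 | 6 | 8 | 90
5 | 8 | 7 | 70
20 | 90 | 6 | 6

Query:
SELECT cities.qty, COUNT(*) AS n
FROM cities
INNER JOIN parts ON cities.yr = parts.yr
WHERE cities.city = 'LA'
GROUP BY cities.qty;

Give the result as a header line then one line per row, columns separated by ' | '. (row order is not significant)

== RESULT ==
cities.qty | n
8 | 3

Derivation:
After JOIN parts (5 rows):
cities.city | cities.qty | cities.rank | cities.yr | parts.id | parts.qty | parts.yr | parts.amt
LA | 8 | 60 | 8 | 30 | 9 | 8 | 2
LA | 8 | 60 | 8 | 40 | 6 | 8 | 90
LA | 8 | 80 | 6 | 20 | 90 | 6 | 6
NY | 1 | 5 | 7 | 5 | 8 | 7 | 70
SEA | 9 | 4 | 6 | 20 | 90 | 6 | 6
After WHERE (3 rows):
cities.city | cities.qty | cities.rank | cities.yr | parts.id | parts.qty | parts.yr | parts.amt
LA | 8 | 60 | 8 | 30 | 9 | 8 | 2
LA | 8 | 60 | 8 | 40 | 6 | 8 | 90
LA | 8 | 80 | 6 | 20 | 90 | 6 | 6
After GROUP BY (1 rows):
cities.qty | n
8 | 3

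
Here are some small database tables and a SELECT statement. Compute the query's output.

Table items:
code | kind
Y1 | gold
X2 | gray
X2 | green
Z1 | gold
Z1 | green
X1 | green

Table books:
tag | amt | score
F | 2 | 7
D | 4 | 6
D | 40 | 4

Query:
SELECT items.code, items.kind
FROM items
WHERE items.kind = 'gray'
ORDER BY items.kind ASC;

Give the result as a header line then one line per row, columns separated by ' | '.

After WHERE (1 rows):
items.code | items.kind
X2 | gray
After SELECT (1 rows):
items.code | items.kind
X2 | gray
After ORDER BY (1 rows):
items.code | items.kind
X2 | gray

== RESULT ==
items.code | items.kind
X2 | gray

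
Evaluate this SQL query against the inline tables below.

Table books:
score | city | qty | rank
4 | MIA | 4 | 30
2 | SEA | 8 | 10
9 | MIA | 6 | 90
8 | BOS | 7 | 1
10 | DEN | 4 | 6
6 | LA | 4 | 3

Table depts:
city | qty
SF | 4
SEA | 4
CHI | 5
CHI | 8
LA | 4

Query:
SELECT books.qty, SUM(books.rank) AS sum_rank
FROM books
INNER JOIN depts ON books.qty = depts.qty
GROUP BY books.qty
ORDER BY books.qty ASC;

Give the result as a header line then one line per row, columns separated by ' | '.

After JOIN depts (10 rows):
books.score | books.city | books.qty | books.rank | depts.city | depts.qty
4 | MIA | 4 | 30 | SF | 4
4 | MIA | 4 | 30 | SEA | 4
4 | MIA | 4 | 30 | LA | 4
2 | SEA | 8 | 10 | CHI | 8
10 | DEN | 4 | 6 | SF | 4
10 | DEN | 4 | 6 | SEA | 4
10 | DEN | 4 | 6 | LA | 4
6 | LA | 4 | 3 | SF | 4
6 | LA | 4 | 3 | SEA | 4
6 | LA | 4 | 3 | LA | 4
After GROUP BY (2 rows):
books.qty | sum_rank
4 | 117
8 | 10
After ORDER BY (2 rows):
books.qty | sum_rank
4 | 117
8 | 10

== RESULT ==
books.qty | sum_rank
4 | 117
8 | 10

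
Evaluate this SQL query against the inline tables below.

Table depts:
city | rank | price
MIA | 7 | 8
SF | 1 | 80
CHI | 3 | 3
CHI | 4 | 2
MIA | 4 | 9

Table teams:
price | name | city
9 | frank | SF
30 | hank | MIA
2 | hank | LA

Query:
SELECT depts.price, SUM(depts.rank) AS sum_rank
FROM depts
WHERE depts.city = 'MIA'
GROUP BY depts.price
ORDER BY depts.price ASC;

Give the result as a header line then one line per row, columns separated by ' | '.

After WHERE (2 rows):
depts.city | depts.rank | depts.price
MIA | 7 | 8
MIA | 4 | 9
After GROUP BY (2 rows):
depts.price | sum_rank
8 | 7
9 | 4
After ORDER BY (2 rows):
depts.price | sum_rank
8 | 7
9 | 4

== RESULT ==
depts.price | sum_rank
8 | 7
9 | 4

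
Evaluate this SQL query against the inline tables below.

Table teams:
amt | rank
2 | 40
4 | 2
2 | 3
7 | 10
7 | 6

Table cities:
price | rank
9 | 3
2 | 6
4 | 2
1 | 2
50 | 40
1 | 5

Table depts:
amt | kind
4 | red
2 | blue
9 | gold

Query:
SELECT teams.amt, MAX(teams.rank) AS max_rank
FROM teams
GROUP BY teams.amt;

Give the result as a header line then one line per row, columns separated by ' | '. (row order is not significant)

== RESULT ==
teams.amt | max_rank
2 | 40
4 | 2
7 | 10

Derivation:
After GROUP BY (3 rows):
teams.amt | max_rank
2 | 40
4 | 2
7 | 10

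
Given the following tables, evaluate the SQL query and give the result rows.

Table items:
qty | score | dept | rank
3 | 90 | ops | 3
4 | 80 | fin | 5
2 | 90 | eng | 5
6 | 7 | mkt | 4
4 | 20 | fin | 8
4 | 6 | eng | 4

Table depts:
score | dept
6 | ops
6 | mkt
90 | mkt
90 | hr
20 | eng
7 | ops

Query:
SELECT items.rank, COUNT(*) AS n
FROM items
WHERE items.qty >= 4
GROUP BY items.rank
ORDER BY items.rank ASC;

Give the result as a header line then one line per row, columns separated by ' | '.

== RESULT ==
items.rank | n
4 | 2
5 | 1
8 | 1

Derivation:
After WHERE (4 rows):
items.qty | items.score | items.dept | items.rank
4 | 80 | fin | 5
6 | 7 | mkt | 4
4 | 20 | fin | 8
4 | 6 | eng | 4
After GROUP BY (3 rows):
items.rank | n
5 | 1
4 | 2
8 | 1
After ORDER BY (3 rows):
items.rank | n
4 | 2
5 | 1
8 | 1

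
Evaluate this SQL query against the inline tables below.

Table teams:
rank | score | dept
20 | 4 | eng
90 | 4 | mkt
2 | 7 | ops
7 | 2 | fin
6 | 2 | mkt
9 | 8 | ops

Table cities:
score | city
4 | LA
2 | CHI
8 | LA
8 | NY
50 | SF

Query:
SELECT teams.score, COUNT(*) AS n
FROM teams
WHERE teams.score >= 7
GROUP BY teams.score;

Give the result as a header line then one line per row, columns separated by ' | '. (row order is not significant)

After WHERE (2 rows):
teams.rank | teams.score | teams.dept
2 | 7 | ops
9 | 8 | ops
After GROUP BY (2 rows):
teams.score | n
7 | 1
8 | 1

== RESULT ==
teams.score | n
7 | 1
8 | 1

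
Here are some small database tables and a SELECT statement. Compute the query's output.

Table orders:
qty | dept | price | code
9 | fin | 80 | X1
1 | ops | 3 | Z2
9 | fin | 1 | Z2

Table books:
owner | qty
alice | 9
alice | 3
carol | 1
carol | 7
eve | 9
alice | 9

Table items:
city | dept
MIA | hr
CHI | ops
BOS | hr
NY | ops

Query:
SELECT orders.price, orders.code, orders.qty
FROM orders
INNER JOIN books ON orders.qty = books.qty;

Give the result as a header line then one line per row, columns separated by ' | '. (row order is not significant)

After JOIN books (7 rows):
orders.qty | orders.dept | orders.price | orders.code | books.owner | books.qty
9 | fin | 80 | X1 | alice | 9
9 | fin | 80 | X1 | eve | 9
9 | fin | 80 | X1 | alice | 9
1 | ops | 3 | Z2 | carol | 1
9 | fin | 1 | Z2 | alice | 9
9 | fin | 1 | Z2 | eve | 9
9 | fin | 1 | Z2 | alice | 9
After SELECT (7 rows):
orders.price | orders.code | orders.qty
80 | X1 | 9
80 | X1 | 9
80 | X1 | 9
3 | Z2 | 1
1 | Z2 | 9
1 | Z2 | 9
1 | Z2 | 9

== RESULT ==
orders.price | orders.code | orders.qty
80 | X1 | 9
80 | X1 | 9
80 | X1 | 9
3 | Z2 | 1
1 | Z2 | 9
1 | Z2 | 9
1 | Z2 | 9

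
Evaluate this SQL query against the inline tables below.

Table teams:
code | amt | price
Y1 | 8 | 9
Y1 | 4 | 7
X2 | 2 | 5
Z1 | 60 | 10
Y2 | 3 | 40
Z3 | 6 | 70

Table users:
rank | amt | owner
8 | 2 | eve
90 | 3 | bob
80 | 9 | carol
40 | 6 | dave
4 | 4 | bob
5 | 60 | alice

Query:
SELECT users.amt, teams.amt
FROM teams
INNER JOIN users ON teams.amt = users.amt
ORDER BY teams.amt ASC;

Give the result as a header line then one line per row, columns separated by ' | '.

== RESULT ==
users.amt | teams.amt
2 | 2
3 | 3
4 | 4
6 | 6
60 | 60

Derivation:
After JOIN users (5 rows):
teams.code | teams.amt | teams.price | users.rank | users.amt | users.owner
Y1 | 4 | 7 | 4 | 4 | bob
X2 | 2 | 5 | 8 | 2 | eve
Z1 | 60 | 10 | 5 | 60 | alice
Y2 | 3 | 40 | 90 | 3 | bob
Z3 | 6 | 70 | 40 | 6 | dave
After SELECT (5 rows):
users.amt | teams.amt
4 | 4
2 | 2
60 | 60
3 | 3
6 | 6
After ORDER BY (5 rows):
users.amt | teams.amt
2 | 2
3 | 3
4 | 4
6 | 6
60 | 60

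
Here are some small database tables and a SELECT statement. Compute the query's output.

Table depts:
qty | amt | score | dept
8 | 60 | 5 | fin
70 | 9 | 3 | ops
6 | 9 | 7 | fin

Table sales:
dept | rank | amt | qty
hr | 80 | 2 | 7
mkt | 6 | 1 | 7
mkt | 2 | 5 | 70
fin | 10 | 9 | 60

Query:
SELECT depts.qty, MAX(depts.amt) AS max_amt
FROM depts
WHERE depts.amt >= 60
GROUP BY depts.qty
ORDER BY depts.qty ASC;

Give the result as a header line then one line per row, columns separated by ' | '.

== RESULT ==
depts.qty | max_amt
8 | 60

Derivation:
After WHERE (1 rows):
depts.qty | depts.amt | depts.score | depts.dept
8 | 60 | 5 | fin
After GROUP BY (1 rows):
depts.qty | max_amt
8 | 60
After ORDER BY (1 rows):
depts.qty | max_amt
8 | 60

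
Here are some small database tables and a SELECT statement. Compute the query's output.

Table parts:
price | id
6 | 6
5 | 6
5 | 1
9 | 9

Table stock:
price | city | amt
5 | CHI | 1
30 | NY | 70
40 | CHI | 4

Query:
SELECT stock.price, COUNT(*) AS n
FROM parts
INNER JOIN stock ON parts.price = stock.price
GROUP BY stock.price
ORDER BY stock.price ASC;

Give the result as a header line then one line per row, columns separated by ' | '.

== RESULT ==
stock.price | n
5 | 2

Derivation:
After JOIN stock (2 rows):
parts.price | parts.id | stock.price | stock.city | stock.amt
5 | 6 | 5 | CHI | 1
5 | 1 | 5 | CHI | 1
After GROUP BY (1 rows):
stock.price | n
5 | 2
After ORDER BY (1 rows):
stock.price | n
5 | 2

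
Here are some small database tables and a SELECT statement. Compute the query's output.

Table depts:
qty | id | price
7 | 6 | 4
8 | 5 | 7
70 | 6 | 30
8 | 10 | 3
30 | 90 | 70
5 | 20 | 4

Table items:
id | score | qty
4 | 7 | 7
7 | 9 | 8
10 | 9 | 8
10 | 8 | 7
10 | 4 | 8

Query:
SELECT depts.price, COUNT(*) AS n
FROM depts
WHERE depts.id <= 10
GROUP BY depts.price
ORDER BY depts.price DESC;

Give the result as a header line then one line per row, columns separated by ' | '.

== RESULT ==
depts.price | n
30 | 1
7 | 1
4 | 1
3 | 1

Derivation:
After WHERE (4 rows):
depts.qty | depts.id | depts.price
7 | 6 | 4
8 | 5 | 7
70 | 6 | 30
8 | 10 | 3
After GROUP BY (4 rows):
depts.price | n
4 | 1
7 | 1
30 | 1
3 | 1
After ORDER BY (4 rows):
depts.price | n
30 | 1
7 | 1
4 | 1
3 | 1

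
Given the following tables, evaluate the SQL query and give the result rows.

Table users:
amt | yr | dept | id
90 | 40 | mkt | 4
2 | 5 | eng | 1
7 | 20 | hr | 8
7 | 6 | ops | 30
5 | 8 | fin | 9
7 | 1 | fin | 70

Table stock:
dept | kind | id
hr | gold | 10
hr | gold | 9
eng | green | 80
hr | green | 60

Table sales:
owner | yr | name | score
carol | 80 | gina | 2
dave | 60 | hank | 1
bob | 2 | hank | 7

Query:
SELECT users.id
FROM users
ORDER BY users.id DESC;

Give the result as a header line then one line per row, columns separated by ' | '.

After SELECT (6 rows):
users.id
4
1
8
30
9
70
After ORDER BY (6 rows):
users.id
70
30
9
8
4
1

== RESULT ==
users.id
70
30
9
8
4
1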